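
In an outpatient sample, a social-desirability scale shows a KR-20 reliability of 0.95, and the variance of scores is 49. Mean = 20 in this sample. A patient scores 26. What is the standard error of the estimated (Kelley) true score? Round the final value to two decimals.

SD = √49 ≃ 7.000
SE_est = SD · √(r(1 − r)) = 7.000 · √0.048 ≃ 7.000 · 0.218 ≃ 1.526

1.53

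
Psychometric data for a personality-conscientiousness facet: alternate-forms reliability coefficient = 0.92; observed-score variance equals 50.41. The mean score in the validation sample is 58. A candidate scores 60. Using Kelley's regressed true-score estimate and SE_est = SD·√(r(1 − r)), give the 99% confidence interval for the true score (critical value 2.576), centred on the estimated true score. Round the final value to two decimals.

SD = √50.41 ≈ 7.1000
T̂ = r·X + (1 − r)·M = 0.9200·60 + 0.0800·58 = 55.2000 + 4.6400 ≈ 59.8400
SE_est = SD · √(r(1 − r)) = 7.1000 · √0.0736 ≈ 7.1000 · 0.2713 ≈ 1.9262
CI = 59.8400 ± 2.576 · 1.9262 → [54.8782, 64.8018]

[54.88, 64.80]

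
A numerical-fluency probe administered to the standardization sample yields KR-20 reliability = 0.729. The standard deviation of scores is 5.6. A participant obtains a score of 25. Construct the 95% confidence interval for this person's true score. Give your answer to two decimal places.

SEM = 5.600·√(1 − 0.729) ≈ 2.915
Half-width = 1.96·2.915 ≈ 5.714
CI = 25 ± 5.714 → [19.286, 30.714]

[19.29, 30.71]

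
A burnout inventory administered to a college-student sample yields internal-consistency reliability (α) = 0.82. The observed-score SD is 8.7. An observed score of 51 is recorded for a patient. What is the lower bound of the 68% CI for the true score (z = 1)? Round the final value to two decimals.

47.31

SEM = 8.7000 · √(1 − 0.8200) = 8.7000 · √0.1800 ≈ 8.7000 · 0.4243 ≈ 3.6911
1 · SEM ≈ 3.6911
Lower bound: 51 − 3.6911 = 47.3089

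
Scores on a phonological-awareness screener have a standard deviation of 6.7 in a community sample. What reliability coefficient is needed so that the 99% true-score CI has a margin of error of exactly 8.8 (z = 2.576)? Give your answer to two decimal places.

SEM needed = half-width / z = 8.8/2.576 ≈ 3.416
r = 1 − (3.416/6.7)² ≈ 1 − 0.260 ≈ 0.740

0.74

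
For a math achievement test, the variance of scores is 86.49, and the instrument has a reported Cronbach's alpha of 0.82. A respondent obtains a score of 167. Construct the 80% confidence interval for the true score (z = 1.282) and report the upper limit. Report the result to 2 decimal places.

σ = 86.49^(1/2) = 9.3000
SEM = 9.3000×√(1 − 0.8200) ≈ 3.9457
Margin = 1.282 × 3.9457 ≈ 5.0583
Upper limit = 167 + 5.0583 ≈ 172.0583

172.06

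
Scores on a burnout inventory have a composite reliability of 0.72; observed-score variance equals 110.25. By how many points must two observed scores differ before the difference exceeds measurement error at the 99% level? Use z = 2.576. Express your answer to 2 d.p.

σ = 110.25^(1/2) = 10.50000
SEM = 10.50000 × √(1 − 0.72000) = 10.50000 × √0.28000 ≈ 10.50000 × 0.52915 ≈ 5.55608
SE_diff = SEM × √2 ≈ 5.55608 × 1.41421 ≈ 7.85748
Smallest detectable difference = 2.576×7.85748 ≈ 20.24087

20.24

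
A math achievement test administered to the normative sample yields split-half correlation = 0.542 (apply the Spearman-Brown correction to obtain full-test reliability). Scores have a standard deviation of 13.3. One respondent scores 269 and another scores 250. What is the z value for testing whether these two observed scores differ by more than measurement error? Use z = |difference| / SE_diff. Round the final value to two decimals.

r_full = 2·0.542 / (1 + 0.542) ≃ 0.70298
The standard error of measurement is 13.30000*√(1 − 0.70298) ≃ 13.30000*0.54499 ≃ 7.24840.
SE_diff = SEM * √2 ≃ 7.24840 * 1.41421 ≃ 10.25079
z = 19 / 10.25079 ≃ 1.85352

1.85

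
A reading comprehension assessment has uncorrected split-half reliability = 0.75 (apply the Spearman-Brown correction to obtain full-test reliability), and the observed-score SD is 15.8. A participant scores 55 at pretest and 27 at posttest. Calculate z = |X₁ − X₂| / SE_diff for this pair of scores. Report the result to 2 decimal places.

Full-length reliability (Spearman-Brown) = 2(0.75)/(1+0.75) ≈ 0.857
The standard error of measurement is 15.800×√(1 − 0.857) ≈ 15.800×0.378 ≈ 5.972.
SE_diff = SEM × √2 ≈ 5.972 × 1.414 ≈ 8.445
z = |55 − 27| / 8.445 = 28 / 8.445 ≈ 3.315

3.32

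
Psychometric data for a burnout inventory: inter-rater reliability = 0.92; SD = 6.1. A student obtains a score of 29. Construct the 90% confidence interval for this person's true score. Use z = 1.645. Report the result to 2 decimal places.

SEM = 6.1000 * √(1 − 0.9200) = 6.1000 * √0.0800 ≃ 6.1000 * 0.2828 ≃ 1.7253
Half-width = 1.645*1.7253 ≃ 2.8382
90% CI: 29 ± 2.8382 = [26.1618, 31.8382]

[26.16, 31.84]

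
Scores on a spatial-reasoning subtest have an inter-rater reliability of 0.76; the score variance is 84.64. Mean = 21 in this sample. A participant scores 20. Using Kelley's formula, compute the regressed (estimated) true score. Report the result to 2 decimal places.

T̂ = 0.76000(20) + 0.24000(21) ≈ 20.24000

20.24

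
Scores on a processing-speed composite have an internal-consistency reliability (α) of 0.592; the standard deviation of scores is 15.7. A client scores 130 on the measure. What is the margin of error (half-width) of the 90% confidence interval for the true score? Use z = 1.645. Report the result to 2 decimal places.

16.50

SEM = 15.700*√(1 − 0.592) ≈ 10.028
Margin = 1.645 * 10.028 ≈ 16.497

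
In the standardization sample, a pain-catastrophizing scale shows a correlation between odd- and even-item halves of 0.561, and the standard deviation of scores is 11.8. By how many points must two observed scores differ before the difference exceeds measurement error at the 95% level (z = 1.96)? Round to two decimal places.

17.35

Full-length reliability (Spearman-Brown) = 2(0.561)/(1+0.561) ≈ 0.719
The standard error of measurement is 11.800×√(1 − 0.719) ≈ 11.800×0.530 ≈ 6.258.
Standard error of the difference = 6.258·√2 ≈ 8.850
Minimum reliable difference = 1.96 × SE_diff ≈ 1.96 × 8.850 ≈ 17.345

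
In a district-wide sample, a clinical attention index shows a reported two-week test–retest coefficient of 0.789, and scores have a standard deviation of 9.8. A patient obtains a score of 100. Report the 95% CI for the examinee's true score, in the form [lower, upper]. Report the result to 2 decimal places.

[91.18, 108.82]

SEM = 9.800 · √(1 − 0.789) = 9.800 · √0.211 ≈ 9.800 · 0.459 ≈ 4.502
Half-width = 1.96·4.502 ≈ 8.823
CI = 100 ± 8.823 → [91.177, 108.823]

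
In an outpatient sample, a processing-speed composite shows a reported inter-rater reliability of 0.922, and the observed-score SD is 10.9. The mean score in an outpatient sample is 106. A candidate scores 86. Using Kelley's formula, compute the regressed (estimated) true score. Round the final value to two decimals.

Estimated true score = 0.922·86 + (1 − 0.922)·106 ≃ 87.560

87.56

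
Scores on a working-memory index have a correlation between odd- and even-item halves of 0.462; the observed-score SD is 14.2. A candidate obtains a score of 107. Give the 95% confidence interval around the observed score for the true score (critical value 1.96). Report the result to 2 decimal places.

[90.12, 123.88]

Full-length reliability (Spearman-Brown) = 2(0.462)/(1+0.462) ≈ 0.63201
SEM = 14.20000·√(1 − 0.63201) ≈ 8.61402
1.96 · SEM ≈ 16.88348
Interval: (90.11652, 123.88348)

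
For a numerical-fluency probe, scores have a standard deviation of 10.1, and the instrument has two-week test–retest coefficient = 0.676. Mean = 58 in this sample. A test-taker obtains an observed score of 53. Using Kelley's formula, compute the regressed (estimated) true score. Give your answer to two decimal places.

T̂ = 0.67600(53) + 0.32400(58) ≈ 54.62000

54.62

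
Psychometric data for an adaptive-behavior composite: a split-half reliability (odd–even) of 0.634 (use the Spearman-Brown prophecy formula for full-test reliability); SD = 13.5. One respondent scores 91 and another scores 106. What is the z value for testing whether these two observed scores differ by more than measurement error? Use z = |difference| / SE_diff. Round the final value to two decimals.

1.66

Spearman-Brown: r = 2(0.634) / (1 + 0.634) = 1.2680 / 1.6340 ≈ 0.7760
SEM = 13.5000*√(1 − 0.7760) ≈ 6.3892
Standard error of the difference = 6.3892·√2 ≈ 9.0357
z = 15 / 9.0357 ≈ 1.6601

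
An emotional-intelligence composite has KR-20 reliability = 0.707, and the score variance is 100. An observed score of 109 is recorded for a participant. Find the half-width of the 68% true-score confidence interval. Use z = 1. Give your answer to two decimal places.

5.41

SD = √100 ≃ 10.00000
SEM = 10.00000*√(1 − 0.70700) ≃ 5.41295
Margin = 1 * 5.41295 ≃ 5.41295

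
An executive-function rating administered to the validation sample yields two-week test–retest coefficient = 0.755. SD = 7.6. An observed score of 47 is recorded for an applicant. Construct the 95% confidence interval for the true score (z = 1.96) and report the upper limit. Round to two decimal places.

54.37

SEM = 7.600*√(1 − 0.755) ≈ 3.762
Margin = 1.96 * 3.762 ≈ 7.373
Upper limit = 47 + 7.373 ≈ 54.373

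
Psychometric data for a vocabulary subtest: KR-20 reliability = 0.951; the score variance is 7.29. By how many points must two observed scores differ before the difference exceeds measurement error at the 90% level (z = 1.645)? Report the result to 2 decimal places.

1.39

SD = √7.29 = 2.700
SEM = 2.700·√(1 − 0.951) ≈ 0.598
Standard error of the difference = 0.598·√2 ≈ 0.845
Smallest detectable difference = 1.645·0.845 ≈ 1.390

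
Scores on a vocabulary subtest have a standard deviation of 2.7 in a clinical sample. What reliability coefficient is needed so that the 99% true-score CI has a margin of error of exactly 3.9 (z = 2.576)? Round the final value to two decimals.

SEM needed = half-width / z = 3.9/2.576 ≈ 1.51398
r = 1 − (1.51398/2.7)² ≈ 1 − 0.31442 ≈ 0.68558

0.69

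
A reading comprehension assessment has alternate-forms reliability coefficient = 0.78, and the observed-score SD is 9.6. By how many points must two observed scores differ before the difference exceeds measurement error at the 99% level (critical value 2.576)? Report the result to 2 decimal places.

The standard error of measurement is 9.600×√(1 − 0.780) ≈ 9.600×0.469 ≈ 4.503.
Standard error of the difference = 4.503·√2 ≈ 6.368
Minimum reliable difference = 2.576 × SE_diff ≈ 2.576 × 6.368 ≈ 16.404

16.40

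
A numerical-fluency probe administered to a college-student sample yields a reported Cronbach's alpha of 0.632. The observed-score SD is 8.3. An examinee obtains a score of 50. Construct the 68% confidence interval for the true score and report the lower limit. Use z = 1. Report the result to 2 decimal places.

SEM = 8.30000 * √(1 − 0.63200) = 8.30000 * √0.36800 ≃ 8.30000 * 0.60663 ≃ 5.03503
Margin = 1 * 5.03503 ≃ 5.03503
Lower bound: 50 − 5.03503 = 44.96497

44.96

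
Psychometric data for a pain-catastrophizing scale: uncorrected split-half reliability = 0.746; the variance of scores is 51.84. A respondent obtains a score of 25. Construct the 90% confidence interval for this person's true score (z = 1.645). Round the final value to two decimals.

SD = √51.84 = 7.20000
Full-length reliability (Spearman-Brown) = 2(0.746)/(1+0.746) ≈ 0.85452
SEM = 7.20000 × √(1 − 0.85452) = 7.20000 × √0.14548 ≈ 7.20000 × 0.38141 ≈ 2.74617
Margin = 1.645 × 2.74617 ≈ 4.51745
90% CI: 25 ± 4.51745 = [20.48255, 29.51745]

[20.48, 29.52]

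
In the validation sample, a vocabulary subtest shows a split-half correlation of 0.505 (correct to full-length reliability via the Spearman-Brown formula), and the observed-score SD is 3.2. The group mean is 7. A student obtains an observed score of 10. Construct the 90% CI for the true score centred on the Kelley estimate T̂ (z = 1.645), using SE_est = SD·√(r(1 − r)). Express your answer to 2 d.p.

r_full = 2·0.505 / (1 + 0.505) ≈ 0.67110
T̂ = 0.67110(10) + 0.32890(7) ≈ 9.01329
SE_est = 3.20000·√[r(1 − r)] ≈ 1.50341
90% CI: 9.01329 ± 2.47311 ≈ (6.54018, 11.48639)

[6.54, 11.49]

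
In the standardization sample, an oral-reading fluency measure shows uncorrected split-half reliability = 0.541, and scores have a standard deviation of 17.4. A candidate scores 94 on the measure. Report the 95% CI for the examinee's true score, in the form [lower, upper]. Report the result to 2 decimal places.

Full-length reliability (Spearman-Brown) = 2(0.541)/(1+0.541) ≈ 0.70214
SEM = 17.40000 × √(1 − 0.70214) = 17.40000 × √0.29786 ≈ 17.40000 × 0.54576 ≈ 9.49630
Margin = 1.96 × 9.49630 ≈ 18.61274
CI = 94 ± 18.61274 → [75.38726, 112.61274]

[75.39, 112.61]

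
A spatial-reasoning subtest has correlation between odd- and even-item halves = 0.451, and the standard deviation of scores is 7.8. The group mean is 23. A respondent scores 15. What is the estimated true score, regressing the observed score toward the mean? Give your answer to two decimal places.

Full-length reliability (Spearman-Brown) = 2(0.451)/(1+0.451) ≈ 0.622
T̂ = r·X + (1 − r)·M = 0.622*15 + 0.378*23 ≈ 9.325 + 8.702 ≈ 18.027

18.03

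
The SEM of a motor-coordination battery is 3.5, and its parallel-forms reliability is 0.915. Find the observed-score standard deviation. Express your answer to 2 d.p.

12.00

σ = SEM·(1 − r)^(−1/2) ≈ 3.5*3.4300 ≈ 12.0049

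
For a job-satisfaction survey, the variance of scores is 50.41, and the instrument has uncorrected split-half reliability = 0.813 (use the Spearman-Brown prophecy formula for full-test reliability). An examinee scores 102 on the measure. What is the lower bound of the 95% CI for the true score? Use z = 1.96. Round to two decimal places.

97.53

σ = 50.41^(1/2) = 7.100
r_full = 2·0.813 / (1 + 0.813) ≈ 0.897
SEM = 7.100 × √(1 − 0.897) = 7.100 × √0.103 ≈ 7.100 × 0.321 ≈ 2.280
Margin = 1.96 × 2.280 ≈ 4.469
Lower bound: 102 − 4.469 = 97.531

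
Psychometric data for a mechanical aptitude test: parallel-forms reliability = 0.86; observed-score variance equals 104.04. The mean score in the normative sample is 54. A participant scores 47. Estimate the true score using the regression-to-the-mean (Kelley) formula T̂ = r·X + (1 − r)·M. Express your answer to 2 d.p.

47.98

T̂ = r·X + (1 − r)·M = 0.860*47 + 0.140*54 = 40.420 + 7.560 ≈ 47.980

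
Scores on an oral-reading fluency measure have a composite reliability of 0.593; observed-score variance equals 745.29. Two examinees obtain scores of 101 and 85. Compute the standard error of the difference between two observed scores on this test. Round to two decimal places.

24.63

SD = √745.29 = 27.3000
SEM = 27.3000*√(1 − 0.5930) ≃ 17.4165
SE_diff = SEM * √2 ≃ 17.4165 * 1.4142 ≃ 24.6306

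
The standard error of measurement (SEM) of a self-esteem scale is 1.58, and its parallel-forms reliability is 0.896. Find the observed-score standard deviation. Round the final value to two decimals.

SD = SEM / √(1 − r) = 1.58 / √0.1040 ≈ 1.58 / 0.3225 ≈ 4.8994

4.90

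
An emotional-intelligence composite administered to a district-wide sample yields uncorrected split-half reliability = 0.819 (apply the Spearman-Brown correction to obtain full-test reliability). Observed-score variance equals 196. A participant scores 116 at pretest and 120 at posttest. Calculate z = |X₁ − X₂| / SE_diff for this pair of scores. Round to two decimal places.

0.64

SD = √196 = 14.000
r_full = 2·0.819 / (1 + 0.819) ≃ 0.900
SEM = 14.000 * √(1 − 0.900) = 14.000 * √0.100 ≃ 14.000 * 0.315 ≃ 4.416
Standard error of the difference = 4.416·√2 ≃ 6.245
z = |116 − 120| / 6.245 = 4 / 6.245 ≃ 0.640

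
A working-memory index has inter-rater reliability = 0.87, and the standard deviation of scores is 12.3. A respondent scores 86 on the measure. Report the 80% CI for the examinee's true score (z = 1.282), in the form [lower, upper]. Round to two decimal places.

[80.31, 91.69]

The standard error of measurement is 12.3000×√(1 − 0.8700) ≈ 12.3000×0.3606 ≈ 4.4348.
1.282 × SEM ≈ 5.6854
80% CI: 86 ± 5.6854 = [80.3146, 91.6854]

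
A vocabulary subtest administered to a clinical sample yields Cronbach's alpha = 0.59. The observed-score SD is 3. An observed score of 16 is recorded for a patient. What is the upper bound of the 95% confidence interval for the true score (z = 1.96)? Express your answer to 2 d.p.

19.77

SEM = 3.000 * √(1 − 0.590) = 3.000 * √0.410 ≈ 3.000 * 0.640 ≈ 1.921
Half-width = 1.96*1.921 ≈ 3.765
Upper limit = 16 + 3.765 ≈ 19.765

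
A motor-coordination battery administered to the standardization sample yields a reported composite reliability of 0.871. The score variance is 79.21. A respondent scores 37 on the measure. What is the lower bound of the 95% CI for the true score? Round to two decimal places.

σ = 79.21^(1/2) = 8.9000
SEM = 8.9000×√(1 − 0.8710) ≃ 3.1966
1.96 × SEM ≃ 6.2653
Lower limit = 37 − 6.2653 ≃ 30.7347

30.73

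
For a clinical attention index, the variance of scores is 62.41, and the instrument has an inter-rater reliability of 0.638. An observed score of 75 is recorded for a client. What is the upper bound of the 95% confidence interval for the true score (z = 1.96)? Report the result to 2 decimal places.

SD = √62.41 = 7.9000
SEM = 7.9000 * √(1 − 0.6380) = 7.9000 * √0.3620 ≈ 7.9000 * 0.6017 ≈ 4.7531
Half-width = 1.96*4.7531 ≈ 9.3162
Upper limit = 75 + 9.3162 ≈ 84.3162

84.32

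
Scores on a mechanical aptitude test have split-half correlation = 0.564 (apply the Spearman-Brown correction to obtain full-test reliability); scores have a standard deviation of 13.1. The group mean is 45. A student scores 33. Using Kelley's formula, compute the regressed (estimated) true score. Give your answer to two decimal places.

r_full = 2·0.564 / (1 + 0.564) ≃ 0.721
T̂ = r·X + (1 − r)·M = 0.721×33 + 0.279×45 ≃ 23.801 + 12.545 ≃ 36.345

36.35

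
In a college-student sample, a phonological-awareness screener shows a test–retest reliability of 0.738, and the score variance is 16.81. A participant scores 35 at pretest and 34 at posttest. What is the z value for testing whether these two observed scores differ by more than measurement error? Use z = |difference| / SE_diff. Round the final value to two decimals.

σ = 16.81^(1/2) = 4.10000
The standard error of measurement is 4.10000×√(1 − 0.73800) ≈ 4.10000×0.51186 ≈ 2.09862.
Standard error of the difference = 2.09862·√2 ≈ 2.96790
z = |35 − 34| / 2.96790 = 1 / 2.96790 ≈ 0.33694

0.34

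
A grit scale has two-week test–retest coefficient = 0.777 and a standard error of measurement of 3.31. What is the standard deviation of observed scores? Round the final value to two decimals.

SD = 3.31 / √(1 − 0.777) ≈ 7.0093

7.01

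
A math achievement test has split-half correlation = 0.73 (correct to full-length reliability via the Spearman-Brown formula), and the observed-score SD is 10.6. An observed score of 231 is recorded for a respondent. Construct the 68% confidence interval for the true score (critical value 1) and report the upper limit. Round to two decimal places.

235.19

Full-length reliability (Spearman-Brown) = 2(0.73)/(1+0.73) ≈ 0.84393
SEM = 10.60000 * √(1 − 0.84393) = 10.60000 * √0.15607 ≈ 10.60000 * 0.39506 ≈ 4.18760
1 * SEM ≈ 4.18760
Upper bound: 231 + 4.18760 = 235.18760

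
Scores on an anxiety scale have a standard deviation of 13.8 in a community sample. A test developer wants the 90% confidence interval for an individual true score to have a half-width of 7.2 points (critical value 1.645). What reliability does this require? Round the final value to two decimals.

0.90

Required SEM = 7.2 / 1.645 ≈ 4.377
r = 1 − (SEM / SD)² = 1 − (4.377 / 13.8)² ≈ 1 − 0.101 ≈ 0.899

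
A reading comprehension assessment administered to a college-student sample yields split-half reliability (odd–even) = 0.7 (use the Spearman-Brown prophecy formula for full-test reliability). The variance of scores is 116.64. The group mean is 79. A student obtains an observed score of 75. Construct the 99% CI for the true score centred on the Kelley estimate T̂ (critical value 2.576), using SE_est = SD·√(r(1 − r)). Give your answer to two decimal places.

SD = √116.64 = 10.80000
Full-length reliability (Spearman-Brown) = 2(0.7)/(1+0.7) ≈ 0.82353
Estimated true score = 0.82353*75 + (1 − 0.82353)*79 ≈ 75.70588
SE_est = 10.80000*√(0.82353*0.17647) ≈ 4.11718
CI = 75.70588 ± 2.576 * 4.11718 → [65.10004, 86.31173]

[65.10, 86.31]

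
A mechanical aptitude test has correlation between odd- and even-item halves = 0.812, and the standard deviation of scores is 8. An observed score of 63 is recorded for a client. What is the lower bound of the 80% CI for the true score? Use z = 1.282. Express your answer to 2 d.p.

59.70

Spearman-Brown: r = 2(0.812) / (1 + 0.812) = 1.62400 / 1.81200 ≃ 0.89625
SEM = 8.00000 · √(1 − 0.89625) = 8.00000 · √0.10375 ≃ 8.00000 · 0.32211 ≃ 2.57685
Margin = 1.282 · 2.57685 ≃ 3.30353
Lower bound: 63 − 3.30353 = 59.69647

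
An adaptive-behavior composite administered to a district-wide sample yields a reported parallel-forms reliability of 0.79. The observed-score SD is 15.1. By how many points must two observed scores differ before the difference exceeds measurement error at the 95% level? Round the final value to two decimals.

19.18

The standard error of measurement is 15.100×√(1 − 0.790) ≈ 15.100×0.458 ≈ 6.920.
Standard error of the difference = 6.920·√2 ≈ 9.786
Minimum reliable difference = 1.96 × SE_diff ≈ 1.96 × 9.786 ≈ 19.180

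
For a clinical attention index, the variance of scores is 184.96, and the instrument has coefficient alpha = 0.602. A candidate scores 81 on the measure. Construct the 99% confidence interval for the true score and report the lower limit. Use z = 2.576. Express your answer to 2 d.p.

SD = √184.96 = 13.600
SEM = 13.600 · √(1 − 0.602) = 13.600 · √0.398 ≈ 13.600 · 0.631 ≈ 8.580
Margin = 2.576 · 8.580 ≈ 22.102
Lower limit = 81 − 22.102 ≈ 58.898

58.90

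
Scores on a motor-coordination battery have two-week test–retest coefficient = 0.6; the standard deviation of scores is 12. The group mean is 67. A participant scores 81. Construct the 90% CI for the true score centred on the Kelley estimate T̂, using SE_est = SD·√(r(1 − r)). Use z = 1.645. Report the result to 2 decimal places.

[65.73, 85.07]

T̂ = r·X + (1 − r)·M = 0.600*81 + 0.400*67 = 48.600 + 26.800 ≈ 75.400
SE_est = 12.000·√[r(1 − r)] ≈ 5.879
90% CI: 75.400 ± 9.671 ≈ (65.729, 85.071)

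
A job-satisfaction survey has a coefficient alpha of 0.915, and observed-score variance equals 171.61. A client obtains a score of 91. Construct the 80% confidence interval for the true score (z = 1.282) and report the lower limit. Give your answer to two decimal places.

86.10

SD = √171.61 ≃ 13.100
The standard error of measurement is 13.100*√(1 − 0.915) ≃ 13.100*0.292 ≃ 3.819.
Half-width = 1.282*3.819 ≃ 4.896
Lower limit = 91 − 4.896 ≃ 86.104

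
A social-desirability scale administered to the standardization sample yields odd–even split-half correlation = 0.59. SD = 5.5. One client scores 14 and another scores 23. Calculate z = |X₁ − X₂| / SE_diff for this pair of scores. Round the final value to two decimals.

r_full = 2·0.59 / (1 + 0.59) ≈ 0.7421
The standard error of measurement is 5.5000*√(1 − 0.7421) ≈ 5.5000*0.5078 ≈ 2.7929.
SE_diff = √2 * SEM ≈ 3.9498
z = 9 / 3.9498 ≈ 2.2786

2.28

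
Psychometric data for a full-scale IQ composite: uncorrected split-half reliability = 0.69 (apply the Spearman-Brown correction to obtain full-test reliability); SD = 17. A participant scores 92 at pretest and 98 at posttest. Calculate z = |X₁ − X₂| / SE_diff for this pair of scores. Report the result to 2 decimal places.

0.58

Spearman-Brown: r = 2(0.69) / (1 + 0.69) = 1.380 / 1.690 ≈ 0.817
The standard error of measurement is 17.000×√(1 − 0.817) ≈ 17.000×0.428 ≈ 7.281.
Standard error of the difference = 7.281·√2 ≈ 10.297
z = 6 / 10.297 ≈ 0.583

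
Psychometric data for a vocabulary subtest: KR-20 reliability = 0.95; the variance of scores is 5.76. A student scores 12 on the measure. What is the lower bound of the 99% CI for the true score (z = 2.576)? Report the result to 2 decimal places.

10.62

SD = √5.76 ≈ 2.40000
SEM = 2.40000 * √(1 − 0.95000) = 2.40000 * √0.05000 ≈ 2.40000 * 0.22361 ≈ 0.53666
Half-width = 2.576*0.53666 ≈ 1.38243
Lower limit = 12 − 1.38243 ≈ 10.61757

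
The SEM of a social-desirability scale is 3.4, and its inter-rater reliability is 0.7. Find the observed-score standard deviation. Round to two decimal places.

6.21

SD = 3.4 / √(1 − 0.7) ≈ 6.208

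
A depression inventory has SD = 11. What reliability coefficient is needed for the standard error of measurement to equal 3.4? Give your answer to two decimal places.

Required reliability = 1 − (SEM/SD)² = 1 − 0.0955 ≈ 0.9045

0.90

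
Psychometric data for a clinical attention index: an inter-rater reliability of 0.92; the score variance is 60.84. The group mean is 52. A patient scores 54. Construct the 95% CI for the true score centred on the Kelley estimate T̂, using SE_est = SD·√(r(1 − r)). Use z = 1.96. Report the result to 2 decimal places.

[49.69, 57.99]

SD = √60.84 = 7.800
T̂ = 0.920(54) + 0.080(52) ≃ 53.840
SE_est = SD · √(r(1 − r)) = 7.800 · √0.074 ≃ 7.800 · 0.271 ≃ 2.116
CI = 53.840 ± 1.96 · 2.116 → [49.692, 57.988]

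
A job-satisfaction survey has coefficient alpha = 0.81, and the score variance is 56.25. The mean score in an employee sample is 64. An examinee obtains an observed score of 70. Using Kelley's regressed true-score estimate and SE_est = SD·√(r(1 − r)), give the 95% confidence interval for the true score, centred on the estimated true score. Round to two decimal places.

[63.09, 74.63]

σ = 56.25^(1/2) = 7.5000
T̂ = 0.8100(70) + 0.1900(64) ≈ 68.8600
SE_est = SD × √(r(1 − r)) = 7.5000 × √0.1539 ≈ 7.5000 × 0.3923 ≈ 2.9423
95% CI: 68.8600 ± 5.7668 ≈ (63.0932, 74.6268)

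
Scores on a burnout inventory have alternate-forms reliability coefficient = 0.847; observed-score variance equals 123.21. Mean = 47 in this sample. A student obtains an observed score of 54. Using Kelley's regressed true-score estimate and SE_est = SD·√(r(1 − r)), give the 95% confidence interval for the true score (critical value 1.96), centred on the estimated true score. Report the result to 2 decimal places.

σ = 123.21^(1/2) = 11.100
Estimated true score = 0.847×54 + (1 − 0.847)×47 ≈ 52.929
SE_est = SD × √(r(1 − r)) = 11.100 × √0.130 ≈ 11.100 × 0.360 ≈ 3.996
95% CI: 52.929 ± 7.832 ≈ (45.097, 60.761)

[45.10, 60.76]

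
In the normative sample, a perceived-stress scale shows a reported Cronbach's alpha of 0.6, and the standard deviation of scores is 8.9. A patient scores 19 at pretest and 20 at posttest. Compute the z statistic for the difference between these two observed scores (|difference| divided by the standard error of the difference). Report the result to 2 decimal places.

0.13

SEM = 8.9000 × √(1 − 0.6000) = 8.9000 × √0.4000 ≈ 8.9000 × 0.6325 ≈ 5.6289
Standard error of the difference = 5.6289·√2 ≈ 7.9604
z = 1 / 7.9604 ≈ 0.1256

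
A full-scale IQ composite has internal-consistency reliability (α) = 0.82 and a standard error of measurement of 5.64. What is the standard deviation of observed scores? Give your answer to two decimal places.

13.29

SD = SEM / √(1 − r) = 5.64 / √0.180 ≃ 5.64 / 0.424 ≃ 13.294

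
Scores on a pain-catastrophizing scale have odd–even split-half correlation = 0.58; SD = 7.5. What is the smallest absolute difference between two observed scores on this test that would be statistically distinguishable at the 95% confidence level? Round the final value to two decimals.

10.72

Spearman-Brown: r = 2(0.58) / (1 + 0.58) = 1.160 / 1.580 ≈ 0.734
SEM = 7.500·√(1 − 0.734) ≈ 3.867
SE_diff = √2 · SEM ≈ 5.469
Minimum reliable difference = 1.96 · SE_diff ≈ 1.96 · 5.469 ≈ 10.718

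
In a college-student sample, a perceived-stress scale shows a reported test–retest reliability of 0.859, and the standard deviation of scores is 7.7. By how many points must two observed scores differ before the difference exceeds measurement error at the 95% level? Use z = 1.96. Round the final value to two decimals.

SEM = 7.70000 · √(1 − 0.85900) = 7.70000 · √0.14100 ≈ 7.70000 · 0.37550 ≈ 2.89135
Standard error of the difference = 2.89135·√2 ≈ 4.08898
Minimum reliable difference = 1.96 · SE_diff ≈ 1.96 · 4.08898 ≈ 8.01441

8.01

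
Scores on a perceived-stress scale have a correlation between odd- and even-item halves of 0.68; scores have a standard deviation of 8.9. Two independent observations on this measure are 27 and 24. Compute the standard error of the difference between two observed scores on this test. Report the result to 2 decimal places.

r_full = 2·0.68 / (1 + 0.68) ≃ 0.810
SEM = 8.900×√(1 − 0.810) ≃ 3.884
Standard error of the difference = 3.884·√2 ≃ 5.493

5.49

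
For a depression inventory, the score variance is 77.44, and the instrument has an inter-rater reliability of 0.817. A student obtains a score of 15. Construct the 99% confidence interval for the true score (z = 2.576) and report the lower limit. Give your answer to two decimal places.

5.30

SD = √77.44 = 8.800
SEM = 8.800*√(1 − 0.817) ≃ 3.765
Half-width = 2.576*3.765 ≃ 9.697
Lower bound: 15 − 9.697 = 5.303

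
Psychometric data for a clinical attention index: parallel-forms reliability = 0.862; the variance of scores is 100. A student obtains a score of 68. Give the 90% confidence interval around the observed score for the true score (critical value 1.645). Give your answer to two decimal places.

σ = 100^(1/2) = 10.0000
SEM = 10.0000 * √(1 − 0.8620) = 10.0000 * √0.1380 ≃ 10.0000 * 0.3715 ≃ 3.7148
Margin = 1.645 * 3.7148 ≃ 6.1109
CI = 68 ± 6.1109 → [61.8891, 74.1109]

[61.89, 74.11]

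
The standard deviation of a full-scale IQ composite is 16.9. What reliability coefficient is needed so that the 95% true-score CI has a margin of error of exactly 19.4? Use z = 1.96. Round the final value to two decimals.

0.66

Required SEM = 19.4 / 1.96 ≈ 9.8980
r = 1 − (SEM / SD)² = 1 − (9.8980 / 16.9)² ≈ 1 − 0.3430 ≈ 0.6570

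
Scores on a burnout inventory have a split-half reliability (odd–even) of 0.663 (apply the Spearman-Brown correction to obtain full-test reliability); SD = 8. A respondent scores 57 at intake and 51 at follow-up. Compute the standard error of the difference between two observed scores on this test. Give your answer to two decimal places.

5.09

r_full = 2·0.663 / (1 + 0.663) ≈ 0.797
SEM = 8.000·√(1 − 0.797) ≈ 3.601
Standard error of the difference = 3.601·√2 ≈ 5.093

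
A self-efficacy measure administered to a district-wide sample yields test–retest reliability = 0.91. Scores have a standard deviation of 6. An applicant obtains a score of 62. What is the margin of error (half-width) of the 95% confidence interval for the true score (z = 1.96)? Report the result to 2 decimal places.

3.53

The standard error of measurement is 6.000*√(1 − 0.910) ≃ 6.000*0.300 ≃ 1.800.
1.96 * SEM ≃ 3.528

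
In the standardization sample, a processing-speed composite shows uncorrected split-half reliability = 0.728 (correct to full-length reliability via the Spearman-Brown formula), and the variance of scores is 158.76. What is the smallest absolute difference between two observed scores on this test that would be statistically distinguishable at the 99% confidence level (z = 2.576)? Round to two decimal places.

SD = √158.76 = 12.600
Spearman-Brown: r = 2(0.728) / (1 + 0.728) = 1.456 / 1.728 ≈ 0.843
SEM = 12.600*√(1 − 0.843) ≈ 4.999
SE_diff = SEM * √2 ≈ 4.999 * 1.414 ≈ 7.070
Minimum reliable difference = 2.576 * SE_diff ≈ 2.576 * 7.070 ≈ 18.211

18.21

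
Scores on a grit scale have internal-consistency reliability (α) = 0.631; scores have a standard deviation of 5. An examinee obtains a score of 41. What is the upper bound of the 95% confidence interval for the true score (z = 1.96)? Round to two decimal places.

46.95

SEM = 5.00000×√(1 − 0.63100) ≈ 3.03727
Half-width = 1.96×3.03727 ≈ 5.95305
Upper limit = 41 + 5.95305 ≈ 46.95305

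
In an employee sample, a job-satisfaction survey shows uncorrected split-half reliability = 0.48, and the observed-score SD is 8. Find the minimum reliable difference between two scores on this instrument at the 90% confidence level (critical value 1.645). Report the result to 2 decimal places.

11.03

Full-length reliability (Spearman-Brown) = 2(0.48)/(1+0.48) ≃ 0.649
The standard error of measurement is 8.000·√(1 − 0.649) ≃ 8.000·0.593 ≃ 4.742.
Standard error of the difference = 4.742·√2 ≃ 6.706
Minimum reliable difference = 1.645 · SE_diff ≃ 1.645 · 6.706 ≃ 11.032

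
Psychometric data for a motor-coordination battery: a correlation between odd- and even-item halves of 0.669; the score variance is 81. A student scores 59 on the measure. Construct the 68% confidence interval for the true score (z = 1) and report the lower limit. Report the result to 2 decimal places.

σ = 81^(1/2) = 9.00000
Spearman-Brown: r = 2(0.669) / (1 + 0.669) = 1.33800 / 1.66900 ≈ 0.80168
SEM = 9.00000 · √(1 − 0.80168) = 9.00000 · √0.19832 ≈ 9.00000 · 0.44533 ≈ 4.00801
1 · SEM ≈ 4.00801
Lower bound: 59 − 4.00801 = 54.99199

54.99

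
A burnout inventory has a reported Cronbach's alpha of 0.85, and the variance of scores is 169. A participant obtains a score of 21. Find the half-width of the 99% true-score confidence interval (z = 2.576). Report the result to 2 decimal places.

SD = √169 = 13.00000
SEM = 13.00000·√(1 − 0.85000) ≈ 5.03488
2.576 · SEM ≈ 12.96985

12.97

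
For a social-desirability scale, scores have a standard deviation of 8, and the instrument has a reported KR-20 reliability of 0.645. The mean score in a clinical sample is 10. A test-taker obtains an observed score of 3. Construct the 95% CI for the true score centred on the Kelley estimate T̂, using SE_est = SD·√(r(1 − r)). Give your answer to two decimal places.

T̂ = r·X + (1 − r)·M = 0.64500·3 + 0.35500·10 = 1.93500 + 3.55000 ≈ 5.48500
SE_est = 8.00000·√(0.64500·0.35500) ≈ 3.82811
CI = 5.48500 ± 1.96 · 3.82811 → [-2.01809, 12.98809]

[-2.02, 12.99]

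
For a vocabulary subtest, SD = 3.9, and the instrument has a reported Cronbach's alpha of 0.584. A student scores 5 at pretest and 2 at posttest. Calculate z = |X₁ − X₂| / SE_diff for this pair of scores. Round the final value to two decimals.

SEM = 3.900 × √(1 − 0.584) = 3.900 × √0.416 ≃ 3.900 × 0.645 ≃ 2.515
SE_diff = √2 × SEM ≃ 3.557
z = 3 / 3.557 ≃ 0.843

0.84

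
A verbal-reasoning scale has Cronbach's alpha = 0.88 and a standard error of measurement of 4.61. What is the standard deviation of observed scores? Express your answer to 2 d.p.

SD = 4.61 / √(1 − 0.88) ≈ 13.3079

13.31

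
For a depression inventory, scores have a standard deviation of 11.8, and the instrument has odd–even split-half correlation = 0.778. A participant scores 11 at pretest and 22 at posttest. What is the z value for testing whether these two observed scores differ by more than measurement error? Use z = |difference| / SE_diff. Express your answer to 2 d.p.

Spearman-Brown: r = 2(0.778) / (1 + 0.778) = 1.5560 / 1.7780 ≃ 0.8751
SEM = 11.8000×√(1 − 0.8751) ≃ 4.1696
SE_diff = √2 × SEM ≃ 5.8967
z = 11 / 5.8967 ≃ 1.8655

1.87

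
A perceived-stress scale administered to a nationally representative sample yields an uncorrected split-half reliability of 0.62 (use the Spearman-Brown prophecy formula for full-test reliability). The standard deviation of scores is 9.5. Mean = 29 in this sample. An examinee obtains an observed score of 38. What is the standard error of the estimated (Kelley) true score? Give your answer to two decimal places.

Spearman-Brown: r = 2(0.62) / (1 + 0.62) = 1.24000 / 1.62000 ≈ 0.76543
SE_est = 9.50000×√(0.76543×0.23457) ≈ 4.02542

4.03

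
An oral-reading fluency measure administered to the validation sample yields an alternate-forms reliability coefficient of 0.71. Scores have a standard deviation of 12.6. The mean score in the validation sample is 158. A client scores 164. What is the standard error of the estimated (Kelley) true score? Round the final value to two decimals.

5.72

SE_est = SD × √(r(1 − r)) = 12.60000 × √0.20590 ≈ 12.60000 × 0.45376 ≈ 5.71740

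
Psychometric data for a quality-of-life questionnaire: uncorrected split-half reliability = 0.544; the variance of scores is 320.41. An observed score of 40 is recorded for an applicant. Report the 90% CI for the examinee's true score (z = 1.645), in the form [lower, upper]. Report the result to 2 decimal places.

[24.00, 56.00]

SD = √320.41 ≈ 17.900
Spearman-Brown: r = 2(0.544) / (1 + 0.544) = 1.088 / 1.544 ≈ 0.705
SEM = 17.900 × √(1 − 0.705) = 17.900 × √0.295 ≈ 17.900 × 0.543 ≈ 9.728
Half-width = 1.645×9.728 ≈ 16.002
Interval: (23.998, 56.002)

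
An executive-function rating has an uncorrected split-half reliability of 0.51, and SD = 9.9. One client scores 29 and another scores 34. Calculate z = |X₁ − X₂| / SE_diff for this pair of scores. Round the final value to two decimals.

0.63

Spearman-Brown: r = 2(0.51) / (1 + 0.51) = 1.0200 / 1.5100 ≈ 0.6755
SEM = 9.9000 × √(1 − 0.6755) = 9.9000 × √0.3245 ≈ 9.9000 × 0.5697 ≈ 5.6396
SE_diff = √2 × SEM ≈ 7.9755
z = |29 − 34| / 7.9755 = 5 / 7.9755 ≈ 0.6269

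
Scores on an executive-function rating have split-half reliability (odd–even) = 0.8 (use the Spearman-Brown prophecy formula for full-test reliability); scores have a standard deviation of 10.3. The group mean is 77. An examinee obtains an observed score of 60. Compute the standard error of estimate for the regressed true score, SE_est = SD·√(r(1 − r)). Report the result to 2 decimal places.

Spearman-Brown: r = 2(0.8) / (1 + 0.8) = 1.600 / 1.800 ≃ 0.889
SE_est = SD × √(r(1 − r)) = 10.300 × √0.099 ≃ 10.300 × 0.314 ≃ 3.237

3.24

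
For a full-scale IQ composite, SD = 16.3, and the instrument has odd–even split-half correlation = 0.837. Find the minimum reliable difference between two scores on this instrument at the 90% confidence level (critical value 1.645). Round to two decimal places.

Full-length reliability (Spearman-Brown) = 2(0.837)/(1+0.837) ≈ 0.911
SEM = 16.300 × √(1 − 0.911) = 16.300 × √0.089 ≈ 16.300 × 0.298 ≈ 4.855
SE_diff = SEM × √2 ≈ 4.855 × 1.414 ≈ 6.867
Minimum reliable difference = 1.645 × SE_diff ≈ 1.645 × 6.867 ≈ 11.296

11.30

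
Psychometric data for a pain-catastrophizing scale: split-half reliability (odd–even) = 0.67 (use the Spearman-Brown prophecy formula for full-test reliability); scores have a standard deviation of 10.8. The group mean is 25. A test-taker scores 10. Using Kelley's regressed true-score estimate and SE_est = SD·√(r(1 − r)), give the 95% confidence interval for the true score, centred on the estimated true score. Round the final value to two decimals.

Spearman-Brown: r = 2(0.67) / (1 + 0.67) = 1.3400 / 1.6700 ≈ 0.8024
T̂ = 0.8024(10) + 0.1976(25) ≈ 12.9641
SE_est = 10.8000·√(0.8024·0.1976) ≈ 4.3005
95% CI: 12.9641 ± 8.4289 ≈ (4.5351, 21.3930)

[4.54, 21.39]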